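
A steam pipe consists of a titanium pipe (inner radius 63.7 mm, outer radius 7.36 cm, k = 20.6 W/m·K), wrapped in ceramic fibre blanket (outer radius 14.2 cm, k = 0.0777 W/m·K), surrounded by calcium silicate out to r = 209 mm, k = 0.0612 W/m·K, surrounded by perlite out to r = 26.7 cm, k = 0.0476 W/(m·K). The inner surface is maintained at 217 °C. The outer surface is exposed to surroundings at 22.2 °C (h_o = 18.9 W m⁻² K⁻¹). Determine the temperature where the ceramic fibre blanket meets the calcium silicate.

T = 135 °C

Series thermal resistances, inner to outer:
  R'_titanium = ln(0.0736/0.0637)/(2πk) = 0.1445/(2π·20.6) = 0.001116 m·K/W
  R'_ceramic fibre blanket = ln(0.142/0.0736)/(2πk) = 0.6572/(2π·0.0777) = 1.346 m·K/W
  R'_calcium silicate = ln(0.209/0.142)/(2πk) = 0.3865/(2π·0.0612) = 1.005 m·K/W
  R'_perlite = ln(0.267/0.209)/(2πk) = 0.2449/(2π·0.0476) = 0.8189 m·K/W
  R'_conv,out = 1/(2πr h) = 1/(2π·0.267·18.9) = 0.03154 m·K/W
ΣR = 0.001116 + 1.346 + 1.005 + 0.8189 + 0.03154 = 3.203 m·K/W
Q' = ΔT/ΣR = (217 °C − 22.2 °C)/3.203 = 60.82 W/m
From the inner boundary to the ceramic fibre blanket/calcium silicate interface, ΣR_partial = 1.347 m·K/W.
T_interface = T_in − Q'·ΣR_partial = 217 °C − (60.82)(1.347) = 135 °C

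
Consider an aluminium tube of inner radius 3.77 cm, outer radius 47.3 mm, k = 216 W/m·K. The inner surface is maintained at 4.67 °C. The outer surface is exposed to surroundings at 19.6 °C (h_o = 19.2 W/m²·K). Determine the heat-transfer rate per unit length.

Q' = 85.1 W/m

Resistance network (inner→outer):
  R'_aluminium = ln(0.0473/0.0377)/(2πk) = 0.2269/(2π·216) = 1.671×10^-4 m·K/W
  R'_conv,out = 1/(2πr h) = 1/(2π·0.0473·19.2) = 0.1752 m·K/W
ΣR = 1.671×10^-4 + 0.1752 = 0.1754 m·K/W
Q' = ΔT/ΣR = (4.67 °C − 19.6 °C)/0.1754 = -85.1 W/m
(Negative Q' ⇒ heat flows inward; heat gain = 85.1 W/m.)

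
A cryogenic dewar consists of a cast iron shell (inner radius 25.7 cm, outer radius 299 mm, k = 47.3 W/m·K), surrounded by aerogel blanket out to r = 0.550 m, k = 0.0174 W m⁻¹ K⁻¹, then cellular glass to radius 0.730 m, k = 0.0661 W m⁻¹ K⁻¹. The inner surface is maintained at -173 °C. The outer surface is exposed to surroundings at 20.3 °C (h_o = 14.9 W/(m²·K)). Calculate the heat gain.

Q = 25.7 W

Series thermal resistances, inner to outer:
  R_cast iron = (1/0.257 − 1/0.299)/(4πk) = 0.5466/(4π·47.3) = 9.195×10^-4 K/W
  R_aerogel blanket = (1/0.299 − 1/0.550)/(4πk) = 1.526/(4π·0.0174) = 6.980 K/W
  R_cellular glass = (1/0.550 − 1/0.730)/(4πk) = 0.4483/(4π·0.0661) = 0.5397 K/W
  R_conv,out = 1/(4πr²h) = 1/(4π·0.730²·14.9) = 0.01002 K/W
ΣR = 9.195×10^-4 + 6.980 + 0.5397 + 0.01002 = 7.531 K/W
Q = ΔT/ΣR = (-173 °C − 20.3 °C)/7.531 = -25.7 W
(Negative Q ⇒ heat flows inward; heat gain = 25.7 W.)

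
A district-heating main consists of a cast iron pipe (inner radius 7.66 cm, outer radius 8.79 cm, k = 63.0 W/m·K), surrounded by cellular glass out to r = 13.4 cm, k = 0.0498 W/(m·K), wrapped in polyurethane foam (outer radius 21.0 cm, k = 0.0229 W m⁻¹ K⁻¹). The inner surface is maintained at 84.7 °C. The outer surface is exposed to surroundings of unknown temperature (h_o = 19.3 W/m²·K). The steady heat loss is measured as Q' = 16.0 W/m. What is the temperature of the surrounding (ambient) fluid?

Sum the resistances:
  R'_cast iron = ln(0.0879/0.0766)/(2πk) = 0.1376/(2π·63.0) = 3.476×10^-4 m·K/W
  R'_cellular glass = ln(0.134/0.0879)/(2πk) = 0.4216/(2π·0.0498) = 1.348 m·K/W
  R'_polyurethane foam = ln(0.210/0.134)/(2πk) = 0.4493/(2π·0.0229) = 3.122 m·K/W
  R'_conv,out = 1/(2πr h) = 1/(2π·0.210·19.3) = 0.03927 m·K/W
ΣR = 4.510 m·K/W
ΔT = Q'·ΣR = 16.0 × 4.510 = 72.16 K
Heat flows outward, so T_out = T_in − ΔT = 84.7 − 72.16 = 12.5 °C

T_out = 12.5 °C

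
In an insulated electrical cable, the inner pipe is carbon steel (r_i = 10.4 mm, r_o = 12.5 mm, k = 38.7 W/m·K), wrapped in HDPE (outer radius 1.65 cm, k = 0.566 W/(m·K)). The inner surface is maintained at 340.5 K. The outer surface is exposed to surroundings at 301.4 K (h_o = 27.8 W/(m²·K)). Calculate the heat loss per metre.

Q' = 91.8 W/m

Series thermal resistances, inner to outer:
  R'_carbon steel = ln(0.0125/0.0104)/(2πk) = 0.1839/(2π·38.7) = 7.564×10^-4 m·K/W
  R'_HDPE = ln(0.0165/0.0125)/(2πk) = 0.2776/(2π·0.566) = 0.07807 m·K/W
  R'_conv,out = 1/(2πr h) = 1/(2π·0.0165·27.8) = 0.3470 m·K/W
ΣR = 7.564×10^-4 + 0.07807 + 0.3470 = 0.4258 m·K/W
Q' = ΔT/ΣR = (340.5 K − 301.4 K)/0.4258 = 91.8 W/m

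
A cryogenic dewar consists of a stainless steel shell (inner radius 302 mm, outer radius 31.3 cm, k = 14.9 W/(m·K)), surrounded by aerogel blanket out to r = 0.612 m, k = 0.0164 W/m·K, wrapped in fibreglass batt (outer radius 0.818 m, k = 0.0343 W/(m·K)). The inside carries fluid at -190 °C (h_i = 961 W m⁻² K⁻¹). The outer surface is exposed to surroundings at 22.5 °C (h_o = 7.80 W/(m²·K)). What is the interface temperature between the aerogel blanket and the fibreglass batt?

Treat each layer as a resistance in series:
  R_conv,in = 1/(4πr²h) = 1/(4π·0.302²·961) = 9.079×10^-4 K/W
  R_stainless steel = (1/0.302 − 1/0.313)/(4πk) = 0.1164/(4π·14.9) = 6.215×10^-4 K/W
  R_aerogel blanket = (1/0.313 − 1/0.612)/(4πk) = 1.561/(4π·0.0164) = 7.574 K/W
  R_fibreglass batt = (1/0.612 − 1/0.818)/(4πk) = 0.4115/(4π·0.0343) = 0.9547 K/W
  R_conv,out = 1/(4πr²h) = 1/(4π·0.818²·7.80) = 0.01525 K/W
ΣR = 9.079×10^-4 + 6.215×10^-4 + 7.574 + 0.9547 + 0.01525 = 8.545 K/W
Q = ΔT/ΣR = (-190 °C − 22.5 °C)/8.545 = -24.87 W
From the inner boundary to the aerogel blanket/fibreglass batt interface, ΣR_partial = 7.576 K/W.
T_interface = T_in − Q·ΣR_partial = -190 °C − (-24.87)(7.576) = -1.6 °C

T = -1.6 °C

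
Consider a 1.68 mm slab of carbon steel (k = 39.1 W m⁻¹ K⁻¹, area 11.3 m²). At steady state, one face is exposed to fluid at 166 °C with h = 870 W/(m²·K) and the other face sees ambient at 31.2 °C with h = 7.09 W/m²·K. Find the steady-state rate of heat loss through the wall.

Resistance network (inner→outer):
  R_conv,in = 1/(hA) = 1/(870·11.3) = 1.017×10^-4 K/W
  R_carbon steel = L/(kA) = 0.00168/(39.1·11.3) = 3.802×10^-6 K/W
  R_conv,out = 1/(hA) = 1/(7.09·11.3) = 0.01248 K/W
ΣR = 1.017×10^-4 + 3.802×10^-6 + 0.01248 = 0.01259 K/W
Q = ΔT/ΣR = (166 °C − 31.2 °C)/0.01259 = 10700 W

Q = 10.7 kW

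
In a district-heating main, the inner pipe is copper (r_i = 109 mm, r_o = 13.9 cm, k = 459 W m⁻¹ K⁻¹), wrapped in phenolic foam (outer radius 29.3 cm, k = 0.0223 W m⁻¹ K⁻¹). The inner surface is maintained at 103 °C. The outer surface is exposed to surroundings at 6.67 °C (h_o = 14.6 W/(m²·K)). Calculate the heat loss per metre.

Q' = 18.0 W/m

Series thermal resistances, inner to outer:
  R'_copper = ln(0.139/0.109)/(2πk) = 0.2431/(2π·459) = 8.430×10^-5 m·K/W
  R'_phenolic foam = ln(0.293/0.139)/(2πk) = 0.7457/(2π·0.0223) = 5.322 m·K/W
  R'_conv,out = 1/(2πr h) = 1/(2π·0.293·14.6) = 0.03720 m·K/W
ΣR = 8.430×10^-5 + 5.322 + 0.03720 = 5.359 m·K/W
Q' = ΔT/ΣR = (103 °C − 6.67 °C)/5.359 = 18.0 W/m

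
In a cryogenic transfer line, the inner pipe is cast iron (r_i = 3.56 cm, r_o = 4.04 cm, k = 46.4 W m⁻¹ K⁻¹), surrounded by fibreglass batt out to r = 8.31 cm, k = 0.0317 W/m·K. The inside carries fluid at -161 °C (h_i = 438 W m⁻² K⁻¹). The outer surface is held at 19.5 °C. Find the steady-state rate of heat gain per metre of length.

Q' = 49.7 W/m

Treat each layer as a resistance in series:
  R'_conv,in = 1/(2πr h) = 1/(2π·0.0356·438) = 0.01021 m·K/W
  R'_cast iron = ln(0.0404/0.0356)/(2πk) = 0.1265/(2π·46.4) = 4.338×10^-4 m·K/W
  R'_fibreglass batt = ln(0.0831/0.0404)/(2πk) = 0.7212/(2π·0.0317) = 3.621 m·K/W
ΣR = 0.01021 + 4.338×10^-4 + 3.621 = 3.632 m·K/W
Q' = ΔT/ΣR = (-161 °C − 19.5 °C)/3.632 = -49.7 W/m
(Negative Q' ⇒ heat flows inward; heat gain = 49.7 W/m.)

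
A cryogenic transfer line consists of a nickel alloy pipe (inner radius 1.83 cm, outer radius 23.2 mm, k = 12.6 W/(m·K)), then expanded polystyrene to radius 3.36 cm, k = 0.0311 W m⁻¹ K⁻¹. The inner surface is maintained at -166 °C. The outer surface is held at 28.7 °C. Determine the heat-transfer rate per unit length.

Q' = 103 W/m

Treat each layer as a resistance in series:
  R'_nickel alloy = ln(0.0232/0.0183)/(2πk) = 0.2373/(2π·12.6) = 0.002997 m·K/W
  R'_expanded polystyrene = ln(0.0336/0.0232)/(2πk) = 0.3704/(2π·0.0311) = 1.895 m·K/W
ΣR = 0.002997 + 1.895 = 1.898 m·K/W
Q' = ΔT/ΣR = (-166 °C − 28.7 °C)/1.898 = -103 W/m
(Negative Q' ⇒ heat flows inward; heat gain = 103 W/m.)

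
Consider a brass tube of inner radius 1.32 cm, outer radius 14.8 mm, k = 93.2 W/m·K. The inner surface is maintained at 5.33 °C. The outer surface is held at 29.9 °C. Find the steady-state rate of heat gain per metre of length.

Q' = 126 kW/m

Q' = 2πk·ΔT/ln(r₂/r₁) = 2π × 93.2 × 24.57 / ln(0.0148/0.0132) = 1.26×10^5 W/m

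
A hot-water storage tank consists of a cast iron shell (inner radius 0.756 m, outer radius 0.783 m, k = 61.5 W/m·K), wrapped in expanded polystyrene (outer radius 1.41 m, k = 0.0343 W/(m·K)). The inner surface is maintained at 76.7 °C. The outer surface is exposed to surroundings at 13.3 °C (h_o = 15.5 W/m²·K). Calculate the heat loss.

Q = 48.0 W

Series thermal resistances, inner to outer:
  R_cast iron = (1/0.756 − 1/0.783)/(4πk) = 0.04561/(4π·61.5) = 5.902×10^-5 K/W
  R_expanded polystyrene = (1/0.783 − 1/1.41)/(4πk) = 0.5679/(4π·0.0343) = 1.318 K/W
  R_conv,out = 1/(4πr²h) = 1/(4π·1.41²·15.5) = 0.002582 K/W
ΣR = 5.902×10^-5 + 1.318 + 0.002582 = 1.321 K/W
Q = ΔT/ΣR = (76.7 °C − 13.3 °C)/1.321 = 48.0 W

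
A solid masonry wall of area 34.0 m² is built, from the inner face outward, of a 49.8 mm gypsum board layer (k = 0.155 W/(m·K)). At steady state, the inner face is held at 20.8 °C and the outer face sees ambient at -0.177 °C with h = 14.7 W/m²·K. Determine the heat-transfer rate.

Series thermal resistances, inner to outer:
  R_gypsum board = L/(kA) = 0.0498/(0.155·34.0) = 0.009450 K/W
  R_conv,out = 1/(hA) = 1/(14.7·34.0) = 0.002001 K/W
ΣR = 0.009450 + 0.002001 = 0.01145 K/W
Q = ΔT/ΣR = (20.8 °C − -0.177 °C)/0.01145 = 1830 W

Q = 1830 W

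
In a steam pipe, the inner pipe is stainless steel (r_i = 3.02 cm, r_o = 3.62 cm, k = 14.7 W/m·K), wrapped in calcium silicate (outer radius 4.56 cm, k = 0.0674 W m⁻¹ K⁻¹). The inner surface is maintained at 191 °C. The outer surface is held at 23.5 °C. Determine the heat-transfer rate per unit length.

Resistance network (inner→outer):
  R'_stainless steel = ln(0.0362/0.0302)/(2πk) = 0.1812/(2π·14.7) = 0.001962 m·K/W
  R'_calcium silicate = ln(0.0456/0.0362)/(2πk) = 0.2308/(2π·0.0674) = 0.5451 m·K/W
ΣR = 0.001962 + 0.5451 = 0.5471 m·K/W
Q' = ΔT/ΣR = (191 °C − 23.5 °C)/0.5471 = 306 W/m

Q' = 306 W/m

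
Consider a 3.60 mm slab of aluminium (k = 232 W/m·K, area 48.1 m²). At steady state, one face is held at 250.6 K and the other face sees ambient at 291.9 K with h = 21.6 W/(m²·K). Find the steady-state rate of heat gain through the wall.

Resistance network (inner→outer):
  R_aluminium = L/(kA) = 0.00360/(232·48.1) = 3.226×10^-7 K/W
  R_conv,out = 1/(hA) = 1/(21.6·48.1) = 9.625×10^-4 K/W
ΣR = 3.226×10^-7 + 9.625×10^-4 = 9.628×10^-4 K/W
Q = ΔT/ΣR = (250.6 K − 291.9 K)/9.628×10^-4 = -42900 W
(Negative Q ⇒ heat flows inward; heat gain = 42900 W.)

Q = 42.9 kW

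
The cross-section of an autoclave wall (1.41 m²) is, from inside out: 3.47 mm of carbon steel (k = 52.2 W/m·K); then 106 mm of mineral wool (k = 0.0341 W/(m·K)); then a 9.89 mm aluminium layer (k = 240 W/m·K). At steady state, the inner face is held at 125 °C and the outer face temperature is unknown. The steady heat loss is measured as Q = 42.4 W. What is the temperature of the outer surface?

T_out = 31.5 °C

Series resistances:
  R_carbon steel = L/(kA) = 0.00347/(52.2·1.41) = 4.715×10^-5 K/W
  R_mineral wool = L/(kA) = 0.106/(0.0341·1.41) = 2.205 K/W
  R_aluminium = L/(kA) = 0.00989/(240·1.41) = 2.923×10^-5 K/W
ΣR = 2.205 K/W
ΔT = Q·ΣR = 42.4 × 2.205 = 93.49 K
Heat flows outward, so T_out = T_in − ΔT = 125 − 93.49 = 31.5 °C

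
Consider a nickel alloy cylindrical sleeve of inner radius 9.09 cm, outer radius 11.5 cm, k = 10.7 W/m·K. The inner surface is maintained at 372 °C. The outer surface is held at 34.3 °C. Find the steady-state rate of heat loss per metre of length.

Q' = 2πk·ΔT/ln(r₂/r₁) = 2π × 10.7 × 337.7 / ln(0.115/0.0909) = 96500 W/m

Q' = 96.5 kW/m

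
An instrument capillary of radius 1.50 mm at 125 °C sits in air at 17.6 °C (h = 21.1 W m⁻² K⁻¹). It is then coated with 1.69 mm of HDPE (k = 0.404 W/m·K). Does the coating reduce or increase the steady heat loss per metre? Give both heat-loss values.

Critical radius for a cylinder: r_cr = k/h = 0.0191 m = 1.91 cm.
Outer radius after coating: r₂ = 0.00150 + 0.00169 = 0.00319 m.
Since r₁ < r_cr and r₂ ≤ r_cr, the coating moves toward the maximum at r_cr — heat loss rises.
Bare: R = 1/(2πr₁h) = 5.029 m·K/W; Q = 107.4/5.029 = 21.4 W/m.
Coated: R = R_cond + R_conv = 2.662 m·K/W; Q = 107.4/2.662 = 40.3 W/m.

increases: 21.4 → 40.3 W/m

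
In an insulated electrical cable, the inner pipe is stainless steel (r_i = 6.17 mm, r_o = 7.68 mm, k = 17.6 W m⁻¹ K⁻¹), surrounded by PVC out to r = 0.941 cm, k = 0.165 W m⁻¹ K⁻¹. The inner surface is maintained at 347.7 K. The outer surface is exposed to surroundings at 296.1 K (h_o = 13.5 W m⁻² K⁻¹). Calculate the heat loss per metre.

Q' = 35.6 W/m

Resistance network (inner→outer):
  R'_stainless steel = ln(0.00768/0.00617)/(2πk) = 0.2189/(2π·17.6) = 0.001980 m·K/W
  R'_PVC = ln(0.00941/0.00768)/(2πk) = 0.2032/(2π·0.165) = 0.1960 m·K/W
  R'_conv,out = 1/(2πr h) = 1/(2π·0.00941·13.5) = 1.253 m·K/W
ΣR = 0.001980 + 0.1960 + 1.253 = 1.451 m·K/W
Q' = ΔT/ΣR = (347.7 K − 296.1 K)/1.451 = 35.6 W/m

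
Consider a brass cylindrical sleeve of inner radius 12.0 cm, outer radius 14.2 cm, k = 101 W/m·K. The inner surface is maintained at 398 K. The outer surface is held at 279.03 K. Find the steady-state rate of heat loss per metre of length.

Q' = 4.49×10^5 W/m

Q' = 2πk·ΔT/ln(r₂/r₁) = 2π × 101 × 118.97 / ln(0.142/0.120) = 4.49×10^5 W/m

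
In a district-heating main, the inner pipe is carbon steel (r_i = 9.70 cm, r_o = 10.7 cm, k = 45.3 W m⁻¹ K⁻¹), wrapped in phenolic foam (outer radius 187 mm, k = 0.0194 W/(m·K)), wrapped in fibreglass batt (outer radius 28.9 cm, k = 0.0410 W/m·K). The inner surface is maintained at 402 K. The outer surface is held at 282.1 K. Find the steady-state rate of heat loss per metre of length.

Q' = 19.1 W/m

Treat each layer as a resistance in series:
  R'_carbon steel = ln(0.107/0.0970)/(2πk) = 0.09812/(2π·45.3) = 3.447×10^-4 m·K/W
  R'_phenolic foam = ln(0.187/0.107)/(2πk) = 0.5583/(2π·0.0194) = 4.580 m·K/W
  R'_fibreglass batt = ln(0.289/0.187)/(2πk) = 0.4353/(2π·0.0410) = 1.690 m·K/W
ΣR = 3.447×10^-4 + 4.580 + 1.690 = 6.270 m·K/W
Q' = ΔT/ΣR = (402 K − 282.1 K)/6.270 = 19.1 W/m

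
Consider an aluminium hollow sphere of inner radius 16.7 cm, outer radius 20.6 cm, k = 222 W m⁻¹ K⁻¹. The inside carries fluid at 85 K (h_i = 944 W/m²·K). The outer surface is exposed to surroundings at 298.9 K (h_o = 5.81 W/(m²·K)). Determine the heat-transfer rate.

Treat each layer as a resistance in series:
  R_conv,in = 1/(4πr²h) = 1/(4π·0.167²·944) = 0.003023 K/W
  R_aluminium = (1/0.167 − 1/0.206)/(4πk) = 1.134/(4π·222) = 4.064×10^-4 K/W
  R_conv,out = 1/(4πr²h) = 1/(4π·0.206²·5.81) = 0.3228 K/W
ΣR = 0.003023 + 4.064×10^-4 + 0.3228 = 0.3262 K/W
Q = ΔT/ΣR = (85 K − 298.9 K)/0.3262 = -656 W
(Negative Q ⇒ heat flows inward; heat gain = 656 W.)

Q = 656 W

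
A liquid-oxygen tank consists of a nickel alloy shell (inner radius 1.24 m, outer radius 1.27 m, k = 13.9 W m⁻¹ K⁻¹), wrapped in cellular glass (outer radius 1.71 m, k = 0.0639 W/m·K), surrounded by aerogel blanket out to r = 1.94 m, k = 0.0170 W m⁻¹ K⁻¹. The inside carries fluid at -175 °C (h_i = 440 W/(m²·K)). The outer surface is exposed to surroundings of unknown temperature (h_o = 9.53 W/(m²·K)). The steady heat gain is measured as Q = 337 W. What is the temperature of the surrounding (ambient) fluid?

Series resistances:
  R_conv,in = 1/(4πr²h) = 1/(4π·1.24²·440) = 1.176×10^-4 K/W
  R_nickel alloy = (1/1.24 − 1/1.27)/(4πk) = 0.01905/(4π·13.9) = 1.091×10^-4 K/W
  R_cellular glass = (1/1.27 − 1/1.71)/(4πk) = 0.2026/(4π·0.0639) = 0.2523 K/W
  R_aerogel blanket = (1/1.71 − 1/1.94)/(4πk) = 0.06933/(4π·0.0170) = 0.3245 K/W
  R_conv,out = 1/(4πr²h) = 1/(4π·1.94²·9.53) = 0.002219 K/W
ΣR = 0.5793 K/W
ΔT = Q·ΣR = 337 × 0.5793 = 195.2 K
Heat flows inward, so T_out = T_in + ΔT = -175 + 195.2 = 20.2 °C

T_out = 20.2 °C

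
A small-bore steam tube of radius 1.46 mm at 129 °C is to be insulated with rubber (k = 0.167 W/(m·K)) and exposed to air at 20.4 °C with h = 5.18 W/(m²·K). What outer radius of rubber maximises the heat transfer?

For a cylinder, r_cr = k_ins/h = 0.167/5.18 = 0.0322 m = 3.22 cm

r_cr = 3.22 cm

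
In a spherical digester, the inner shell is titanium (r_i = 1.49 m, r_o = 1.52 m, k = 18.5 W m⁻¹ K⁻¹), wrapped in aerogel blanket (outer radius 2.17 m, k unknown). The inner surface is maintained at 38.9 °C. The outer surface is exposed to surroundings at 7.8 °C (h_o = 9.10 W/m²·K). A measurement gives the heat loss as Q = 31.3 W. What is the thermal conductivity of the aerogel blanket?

k = 0.0158 W/m·K

ΣR = ΔT/Q = |38.9 − 7.8|/31.3 = 0.9936 K/W
Known resistances:
  R_titanium = (1/1.49 − 1/1.52)/(4πk) = 0.01325/(4π·18.5) = 5.698×10^-5 K/W
  R_conv,out = 1/(4πr²h) = 1/(4π·2.17²·9.10) = 0.001857 K/W
R_aerogel blanket = ΣR − ΣR_known = 0.9936 − 0.001914 = 0.9917 K/W
(1/r₁−1/r₂)/(4πk) = 0.9917 ⇒ k = 0.1971/(4π·0.9917) = 0.0158 W/m·K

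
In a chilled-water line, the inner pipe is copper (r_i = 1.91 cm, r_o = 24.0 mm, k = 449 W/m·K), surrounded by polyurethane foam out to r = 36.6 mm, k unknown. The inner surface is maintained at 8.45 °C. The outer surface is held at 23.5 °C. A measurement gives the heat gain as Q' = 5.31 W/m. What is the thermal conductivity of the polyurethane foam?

k = 0.0237 W/m·K

ΣR = ΔT/Q' = |8.45 − 23.5|/5.31 = 2.834 m·K/W
Known resistances:
  R'_copper = ln(0.0240/0.0191)/(2πk) = 0.2284/(2π·449) = 8.095×10^-5 m·K/W
R_polyurethane foam = ΣR − ΣR_known = 2.834 − 8.095×10^-5 = 2.834 m·K/W
ln(r₂/r₁)/(2πk) = 2.834 ⇒ k = 0.4220/(2π·2.834) = 0.0237 W/m·K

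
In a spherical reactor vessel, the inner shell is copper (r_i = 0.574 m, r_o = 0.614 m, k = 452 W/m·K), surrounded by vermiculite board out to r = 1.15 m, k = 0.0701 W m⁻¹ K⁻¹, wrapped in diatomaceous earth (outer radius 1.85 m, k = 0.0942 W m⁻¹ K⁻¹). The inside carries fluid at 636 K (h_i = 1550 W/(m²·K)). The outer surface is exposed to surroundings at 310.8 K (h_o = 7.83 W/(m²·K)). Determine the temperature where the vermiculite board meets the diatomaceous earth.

Treat each layer as a resistance in series:
  R_conv,in = 1/(4πr²h) = 1/(4π·0.574²·1550) = 1.558×10^-4 K/W
  R_copper = (1/0.574 − 1/0.614)/(4πk) = 0.1135/(4π·452) = 1.998×10^-5 K/W
  R_vermiculite board = (1/0.614 − 1/1.15)/(4πk) = 0.7591/(4π·0.0701) = 0.8617 K/W
  R_diatomaceous earth = (1/1.15 − 1/1.85)/(4πk) = 0.3290/(4π·0.0942) = 0.2780 K/W
  R_conv,out = 1/(4πr²h) = 1/(4π·1.85²·7.83) = 0.002970 K/W
ΣR = 1.558×10^-4 + 1.998×10^-5 + 0.8617 + 0.2780 + 0.002970 = 1.143 K/W
Q = ΔT/ΣR = (636 K − 310.8 K)/1.143 = 284.5 W
From the inner boundary to the vermiculite board/diatomaceous earth interface, ΣR_partial = 0.8619 K/W.
T_interface = T_in − Q·ΣR_partial = 636 K − (284.5)(0.8619) = 391 K

T = 391 K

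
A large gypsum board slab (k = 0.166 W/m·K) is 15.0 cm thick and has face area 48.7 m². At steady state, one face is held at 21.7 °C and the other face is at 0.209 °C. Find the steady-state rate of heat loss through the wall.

Q = kA·ΔT/L = 0.166 × 48.7 × |21.7 °C − 0.209 °C| / 0.150 = 1160 W

Q = 1160 W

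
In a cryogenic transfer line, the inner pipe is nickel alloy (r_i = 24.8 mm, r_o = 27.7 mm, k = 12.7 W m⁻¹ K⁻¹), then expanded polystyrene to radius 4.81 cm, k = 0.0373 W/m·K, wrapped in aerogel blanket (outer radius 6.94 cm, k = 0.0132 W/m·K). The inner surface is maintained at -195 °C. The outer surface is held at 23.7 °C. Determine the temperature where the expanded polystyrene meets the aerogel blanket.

Series thermal resistances, inner to outer:
  R'_nickel alloy = ln(0.0277/0.0248)/(2πk) = 0.1106/(2π·12.7) = 0.001386 m·K/W
  R'_expanded polystyrene = ln(0.0481/0.0277)/(2πk) = 0.5518/(2π·0.0373) = 2.355 m·K/W
  R'_aerogel blanket = ln(0.0694/0.0481)/(2πk) = 0.3666/(2π·0.0132) = 4.420 m·K/W
ΣR = 0.001386 + 2.355 + 4.420 = 6.776 m·K/W
Q' = ΔT/ΣR = (-195 °C − 23.7 °C)/6.776 = -32.28 W/m
From the inner boundary to the expanded polystyrene/aerogel blanket interface, ΣR_partial = 2.356 m·K/W.
T_interface = T_in − Q'·ΣR_partial = -195 °C − (-32.28)(2.356) = -119 °C

T = -119 °C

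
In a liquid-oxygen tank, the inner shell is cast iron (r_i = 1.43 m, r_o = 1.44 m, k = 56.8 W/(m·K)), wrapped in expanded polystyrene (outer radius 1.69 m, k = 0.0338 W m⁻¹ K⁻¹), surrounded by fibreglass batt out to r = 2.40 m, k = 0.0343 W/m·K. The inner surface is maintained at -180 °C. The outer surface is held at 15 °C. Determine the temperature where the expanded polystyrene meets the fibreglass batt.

T = -107 °C

Series thermal resistances, inner to outer:
  R_cast iron = (1/1.43 − 1/1.44)/(4πk) = 0.004856/(4π·56.8) = 6.804×10^-6 K/W
  R_expanded polystyrene = (1/1.44 − 1/1.69)/(4πk) = 0.1027/(4π·0.0338) = 0.2419 K/W
  R_fibreglass batt = (1/1.69 − 1/2.40)/(4πk) = 0.1750/(4π·0.0343) = 0.4061 K/W
ΣR = 6.804×10^-6 + 0.2419 + 0.4061 = 0.6480 K/W
Q = ΔT/ΣR = (-180 °C − 15 °C)/0.6480 = -300.9 W
From the inner boundary to the expanded polystyrene/fibreglass batt interface, ΣR_partial = 0.2419 K/W.
T_interface = T_in − Q·ΣR_partial = -180 °C − (-300.9)(0.2419) = -107 °C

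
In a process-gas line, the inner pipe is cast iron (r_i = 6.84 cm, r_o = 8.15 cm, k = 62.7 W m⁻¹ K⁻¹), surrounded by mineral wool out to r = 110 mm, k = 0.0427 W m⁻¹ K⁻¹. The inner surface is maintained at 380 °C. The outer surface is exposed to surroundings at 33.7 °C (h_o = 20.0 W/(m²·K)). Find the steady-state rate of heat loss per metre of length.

Treat each layer as a resistance in series:
  R'_cast iron = ln(0.0815/0.0684)/(2πk) = 0.1752/(2π·62.7) = 4.448×10^-4 m·K/W
  R'_mineral wool = ln(0.110/0.0815)/(2πk) = 0.2999/(2π·0.0427) = 1.118 m·K/W
  R'_conv,out = 1/(2πr h) = 1/(2π·0.110·20.0) = 0.07234 m·K/W
ΣR = 4.448×10^-4 + 1.118 + 0.07234 = 1.191 m·K/W
Q' = ΔT/ΣR = (380 °C − 33.7 °C)/1.191 = 291 W/m

Q' = 291 W/m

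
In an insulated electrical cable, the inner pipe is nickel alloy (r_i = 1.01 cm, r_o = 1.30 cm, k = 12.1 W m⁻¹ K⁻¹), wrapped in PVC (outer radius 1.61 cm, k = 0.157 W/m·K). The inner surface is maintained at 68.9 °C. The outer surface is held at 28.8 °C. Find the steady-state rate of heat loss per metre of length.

Resistance network (inner→outer):
  R'_nickel alloy = ln(0.0130/0.0101)/(2πk) = 0.2524/(2π·12.1) = 0.003320 m·K/W
  R'_PVC = ln(0.0161/0.0130)/(2πk) = 0.2139/(2π·0.157) = 0.2168 m·K/W
ΣR = 0.003320 + 0.2168 = 0.2201 m·K/W
Q' = ΔT/ΣR = (68.9 °C − 28.8 °C)/0.2201 = 182 W/m

Q' = 182 W/m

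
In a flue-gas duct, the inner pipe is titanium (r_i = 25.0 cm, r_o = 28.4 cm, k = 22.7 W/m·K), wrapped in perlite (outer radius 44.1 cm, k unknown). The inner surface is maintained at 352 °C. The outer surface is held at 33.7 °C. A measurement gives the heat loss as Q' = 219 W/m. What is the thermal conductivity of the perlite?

ΣR = ΔT/Q' = |352 − 33.7|/219 = 1.453 m·K/W
Known resistances:
  R'_titanium = ln(0.284/0.250)/(2πk) = 0.1275/(2π·22.7) = 8.940×10^-4 m·K/W
R_perlite = ΣR − ΣR_known = 1.453 − 8.940×10^-4 = 1.452 m·K/W
ln(r₂/r₁)/(2πk) = 1.452 ⇒ k = 0.4401/(2π·1.452) = 0.0482 W/m·K

k = 0.0482 W/m·K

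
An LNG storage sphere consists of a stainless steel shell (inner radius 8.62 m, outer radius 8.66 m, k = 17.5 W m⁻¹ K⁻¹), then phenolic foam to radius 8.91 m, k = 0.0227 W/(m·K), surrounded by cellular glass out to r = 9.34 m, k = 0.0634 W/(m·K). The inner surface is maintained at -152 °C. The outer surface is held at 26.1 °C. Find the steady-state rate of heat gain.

Resistance network (inner→outer):
  R_stainless steel = (1/8.62 − 1/8.66)/(4πk) = 5.358×10^-4/(4π·17.5) = 2.437×10^-6 K/W
  R_phenolic foam = (1/8.66 − 1/8.91)/(4πk) = 0.003240/(4π·0.0227) = 0.01136 K/W
  R_cellular glass = (1/8.91 − 1/9.34)/(4πk) = 0.005167/(4π·0.0634) = 0.006486 K/W
ΣR = 2.437×10^-6 + 0.01136 + 0.006486 = 0.01785 K/W
Q = ΔT/ΣR = (-152 °C − 26.1 °C)/0.01785 = -9980 W
(Negative Q ⇒ heat flows inward; heat gain = 9980 W.)

Q = 9980 W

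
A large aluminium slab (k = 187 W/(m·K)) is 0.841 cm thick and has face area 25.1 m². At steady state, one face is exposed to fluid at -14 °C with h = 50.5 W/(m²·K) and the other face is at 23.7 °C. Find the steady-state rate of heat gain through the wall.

Series thermal resistances, inner to outer:
  R_conv,in = 1/(hA) = 1/(50.5·25.1) = 7.889×10^-4 K/W
  R_aluminium = L/(kA) = 0.00841/(187·25.1) = 1.792×10^-6 K/W
ΣR = 7.889×10^-4 + 1.792×10^-6 = 7.907×10^-4 K/W
Q = ΔT/ΣR = (-14 °C − 23.7 °C)/7.907×10^-4 = -47700 W
(Negative Q ⇒ heat flows inward; heat gain = 47700 W.)

Q = 47.7 kW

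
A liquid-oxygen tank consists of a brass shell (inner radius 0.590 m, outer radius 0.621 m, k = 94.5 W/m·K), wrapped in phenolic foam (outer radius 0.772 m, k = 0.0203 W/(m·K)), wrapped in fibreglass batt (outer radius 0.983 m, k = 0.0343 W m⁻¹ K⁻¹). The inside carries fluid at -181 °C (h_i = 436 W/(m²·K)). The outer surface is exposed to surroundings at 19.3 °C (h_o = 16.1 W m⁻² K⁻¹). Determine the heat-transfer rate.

Series thermal resistances, inner to outer:
  R_conv,in = 1/(4πr²h) = 1/(4π·0.590²·436) = 5.243×10^-4 K/W
  R_brass = (1/0.590 − 1/0.621)/(4πk) = 0.08461/(4π·94.5) = 7.125×10^-5 K/W
  R_phenolic foam = (1/0.621 − 1/0.772)/(4πk) = 0.3150/(4π·0.0203) = 1.235 K/W
  R_fibreglass batt = (1/0.772 − 1/0.983)/(4πk) = 0.2780/(4π·0.0343) = 0.6451 K/W
  R_conv,out = 1/(4πr²h) = 1/(4π·0.983²·16.1) = 0.005115 K/W
ΣR = 5.243×10^-4 + 7.125×10^-5 + 1.235 + 0.6451 + 0.005115 = 1.886 K/W
Q = ΔT/ΣR = (-181 °C − 19.3 °C)/1.886 = -106 W
(Negative Q ⇒ heat flows inward; heat gain = 106 W.)

Q = 106 W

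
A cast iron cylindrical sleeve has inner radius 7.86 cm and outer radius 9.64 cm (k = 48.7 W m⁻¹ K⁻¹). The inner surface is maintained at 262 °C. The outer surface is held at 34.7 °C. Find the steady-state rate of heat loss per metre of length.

Q' = 2πk·ΔT/ln(r₂/r₁) = 2π × 48.7 × 227.3 / ln(0.0964/0.0786) = 3.41×10^5 W/m

Q' = 341 kW/m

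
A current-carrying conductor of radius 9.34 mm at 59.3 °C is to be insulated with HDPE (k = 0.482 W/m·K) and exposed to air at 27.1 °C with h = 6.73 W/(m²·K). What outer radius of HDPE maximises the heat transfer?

For a cylinder, r_cr = k_ins/h = 0.482/6.73 = 0.0716 m = 7.16 cm

r_cr = 7.16 cm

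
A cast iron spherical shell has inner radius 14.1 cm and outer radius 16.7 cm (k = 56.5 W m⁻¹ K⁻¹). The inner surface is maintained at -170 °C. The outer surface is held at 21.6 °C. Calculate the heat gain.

Q = 123 kW

Q = 4πk·ΔT/(1/r₁ − 1/r₂) = 4π × 56.5 × 191.6 / (1/0.141 − 1/0.167) = 1.23×10^5 W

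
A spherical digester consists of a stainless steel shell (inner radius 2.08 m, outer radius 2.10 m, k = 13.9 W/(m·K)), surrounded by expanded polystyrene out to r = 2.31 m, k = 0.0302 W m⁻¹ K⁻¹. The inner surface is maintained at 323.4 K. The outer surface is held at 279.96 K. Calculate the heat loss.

Treat each layer as a resistance in series:
  R_stainless steel = (1/2.08 − 1/2.10)/(4πk) = 0.004579/(4π·13.9) = 2.621×10^-5 K/W
  R_expanded polystyrene = (1/2.10 − 1/2.31)/(4πk) = 0.04329/(4π·0.0302) = 0.1141 K/W
ΣR = 2.621×10^-5 + 0.1141 = 0.1141 K/W
Q = ΔT/ΣR = (323.4 K − 279.96 K)/0.1141 = 381 W

Q = 381 W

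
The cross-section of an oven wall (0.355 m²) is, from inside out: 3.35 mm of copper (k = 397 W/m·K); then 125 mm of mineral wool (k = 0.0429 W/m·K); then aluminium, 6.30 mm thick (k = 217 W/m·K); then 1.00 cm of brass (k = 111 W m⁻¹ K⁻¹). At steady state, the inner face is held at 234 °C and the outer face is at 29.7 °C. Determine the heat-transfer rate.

Resistance network (inner→outer):
  R_copper = L/(kA) = 0.00335/(397·0.355) = 2.377×10^-5 K/W
  R_mineral wool = L/(kA) = 0.125/(0.0429·0.355) = 8.208 K/W
  R_aluminium = L/(kA) = 0.00630/(217·0.355) = 8.178×10^-5 K/W
  R_brass = L/(kA) = 0.0100/(111·0.355) = 2.538×10^-4 K/W
ΣR = 2.377×10^-5 + 8.208 + 8.178×10^-5 + 2.538×10^-4 = 8.208 K/W
Q = ΔT/ΣR = (234 °C − 29.7 °C)/8.208 = 24.9 W

Q = 24.9 W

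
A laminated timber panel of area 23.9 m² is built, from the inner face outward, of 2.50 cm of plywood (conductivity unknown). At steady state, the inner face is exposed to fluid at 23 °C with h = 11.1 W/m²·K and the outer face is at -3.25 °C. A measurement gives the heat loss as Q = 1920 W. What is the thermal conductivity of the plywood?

k = 0.106 W/m·K

ΣR = ΔT/Q = |23 − -3.25|/1920 = 0.01367 K/W
Known resistances:
  R_conv,in = 1/(hA) = 1/(11.1·23.9) = 0.003769 K/W
R_plywood = ΣR − ΣR_known = 0.01367 − 0.003769 = 0.009901 K/W
L/(kA) = 0.009901 ⇒ k = 0.0250/(0.009901·23.9) = 0.106 W/m·K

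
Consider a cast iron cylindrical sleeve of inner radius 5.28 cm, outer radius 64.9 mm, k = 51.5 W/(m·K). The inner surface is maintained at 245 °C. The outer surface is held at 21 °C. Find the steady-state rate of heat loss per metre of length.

Q' = 2πk·ΔT/ln(r₂/r₁) = 2π × 51.5 × 224 / ln(0.0649/0.0528) = 3.51×10^5 W/m

Q' = 351 kW/m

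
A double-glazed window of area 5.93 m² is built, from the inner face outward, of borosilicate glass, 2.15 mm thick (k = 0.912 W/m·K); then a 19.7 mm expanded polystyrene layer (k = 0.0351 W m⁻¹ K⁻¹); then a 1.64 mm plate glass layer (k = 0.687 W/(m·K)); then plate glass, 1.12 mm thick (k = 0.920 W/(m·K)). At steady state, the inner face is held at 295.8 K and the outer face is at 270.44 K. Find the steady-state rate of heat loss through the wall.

Q = 265 W

Treat each layer as a resistance in series:
  R_borosilicate glass = L/(kA) = 0.00215/(0.912·5.93) = 3.975×10^-4 K/W
  R_expanded polystyrene = L/(kA) = 0.0197/(0.0351·5.93) = 0.09465 K/W
  R_plate glass = L/(kA) = 0.00164/(0.687·5.93) = 4.026×10^-4 K/W
  R_plate glass = L/(kA) = 0.00112/(0.920·5.93) = 2.053×10^-4 K/W
ΣR = 3.975×10^-4 + 0.09465 + 4.026×10^-4 + 2.053×10^-4 = 0.09566 K/W
Q = ΔT/ΣR = (295.8 K − 270.44 K)/0.09566 = 265 W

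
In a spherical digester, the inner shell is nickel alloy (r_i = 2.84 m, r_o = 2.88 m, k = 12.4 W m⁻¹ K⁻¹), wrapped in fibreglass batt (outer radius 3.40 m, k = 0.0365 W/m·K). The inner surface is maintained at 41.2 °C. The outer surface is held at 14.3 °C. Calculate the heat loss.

Treat each layer as a resistance in series:
  R_nickel alloy = (1/2.84 − 1/2.88)/(4πk) = 0.004890/(4π·12.4) = 3.138×10^-5 K/W
  R_fibreglass batt = (1/2.88 − 1/3.40)/(4πk) = 0.05310/(4π·0.0365) = 0.1158 K/W
ΣR = 3.138×10^-5 + 0.1158 = 0.1158 K/W
Q = ΔT/ΣR = (41.2 °C − 14.3 °C)/0.1158 = 232 W

Q = 232 W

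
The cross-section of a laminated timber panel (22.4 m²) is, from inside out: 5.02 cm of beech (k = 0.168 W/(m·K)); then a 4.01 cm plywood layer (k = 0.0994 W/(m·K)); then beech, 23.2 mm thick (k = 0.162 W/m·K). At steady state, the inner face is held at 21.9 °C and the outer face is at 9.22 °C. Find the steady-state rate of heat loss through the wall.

Series thermal resistances, inner to outer:
  R_beech = L/(kA) = 0.0502/(0.168·22.4) = 0.01334 K/W
  R_plywood = L/(kA) = 0.0401/(0.0994·22.4) = 0.01801 K/W
  R_beech = L/(kA) = 0.0232/(0.162·22.4) = 0.006393 K/W
ΣR = 0.01334 + 0.01801 + 0.006393 = 0.03774 K/W
Q = ΔT/ΣR = (21.9 °C − 9.22 °C)/0.03774 = 336 W

Q = 336 W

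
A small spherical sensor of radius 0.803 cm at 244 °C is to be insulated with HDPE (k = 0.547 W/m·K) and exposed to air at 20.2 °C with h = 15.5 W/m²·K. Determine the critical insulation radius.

For a sphere, r_cr = 2k_ins/h = 2·0.547/15.5 = 0.0706 m = 7.06 cm

r_cr = 7.06 cm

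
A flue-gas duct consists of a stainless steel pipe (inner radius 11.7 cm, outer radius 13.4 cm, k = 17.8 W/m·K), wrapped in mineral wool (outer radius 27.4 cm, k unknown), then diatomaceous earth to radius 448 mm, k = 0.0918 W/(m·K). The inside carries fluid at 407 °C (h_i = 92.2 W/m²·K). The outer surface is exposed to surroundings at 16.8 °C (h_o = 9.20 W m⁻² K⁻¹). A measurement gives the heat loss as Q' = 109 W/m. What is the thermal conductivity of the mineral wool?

k = 0.0426 W/m·K

ΣR = ΔT/Q' = |407 − 16.8|/109 = 3.580 m·K/W
Known resistances:
  R'_conv,in = 1/(2πr h) = 1/(2π·0.117·92.2) = 0.01475 m·K/W
  R'_stainless steel = ln(0.134/0.117)/(2πk) = 0.1357/(2π·17.8) = 0.001213 m·K/W
  R'_diatomaceous earth = ln(0.448/0.274)/(2πk) = 0.4917/(2π·0.0918) = 0.8524 m·K/W
  R'_conv,out = 1/(2πr h) = 1/(2π·0.448·9.20) = 0.03861 m·K/W
R_mineral wool = ΣR − ΣR_known = 3.580 − 0.9070 = 2.673 m·K/W
ln(r₂/r₁)/(2πk) = 2.673 ⇒ k = 0.7153/(2π·2.673) = 0.0426 W/m·K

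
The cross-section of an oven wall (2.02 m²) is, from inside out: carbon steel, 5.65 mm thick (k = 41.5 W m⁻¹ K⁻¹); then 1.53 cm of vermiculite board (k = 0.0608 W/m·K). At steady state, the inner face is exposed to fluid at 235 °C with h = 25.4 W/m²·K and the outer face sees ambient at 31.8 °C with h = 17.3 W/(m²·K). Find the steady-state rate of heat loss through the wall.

Treat each layer as a resistance in series:
  R_conv,in = 1/(hA) = 1/(25.4·2.02) = 0.01949 K/W
  R_carbon steel = L/(kA) = 0.00565/(41.5·2.02) = 6.740×10^-5 K/W
  R_vermiculite board = L/(kA) = 0.0153/(0.0608·2.02) = 0.1246 K/W
  R_conv,out = 1/(hA) = 1/(17.3·2.02) = 0.02862 K/W
ΣR = 0.01949 + 6.740×10^-5 + 0.1246 + 0.02862 = 0.1728 K/W
Q = ΔT/ΣR = (235 °C − 31.8 °C)/0.1728 = 1180 W

Q = 1180 W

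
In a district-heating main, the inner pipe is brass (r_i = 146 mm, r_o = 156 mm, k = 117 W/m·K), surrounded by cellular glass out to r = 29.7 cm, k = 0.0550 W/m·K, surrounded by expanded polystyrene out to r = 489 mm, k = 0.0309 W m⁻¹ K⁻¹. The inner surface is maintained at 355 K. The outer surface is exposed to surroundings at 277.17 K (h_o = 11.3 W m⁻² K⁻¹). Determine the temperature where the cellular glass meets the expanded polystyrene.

Resistance network (inner→outer):
  R'_brass = ln(0.156/0.146)/(2πk) = 0.06625/(2π·117) = 9.012×10^-5 m·K/W
  R'_cellular glass = ln(0.297/0.156)/(2πk) = 0.6439/(2π·0.0550) = 1.863 m·K/W
  R'_expanded polystyrene = ln(0.489/0.297)/(2πk) = 0.4986/(2π·0.0309) = 2.568 m·K/W
  R'_conv,out = 1/(2πr h) = 1/(2π·0.489·11.3) = 0.02880 m·K/W
ΣR = 9.012×10^-5 + 1.863 + 2.568 + 0.02880 = 4.460 m·K/W
Q' = ΔT/ΣR = (355 K − 277.17 K)/4.460 = 17.45 W/m
From the inner boundary to the cellular glass/expanded polystyrene interface, ΣR_partial = 1.863 m·K/W.
T_interface = T_in − Q'·ΣR_partial = 355 K − (17.45)(1.863) = 322.5 K

T = 322.5 K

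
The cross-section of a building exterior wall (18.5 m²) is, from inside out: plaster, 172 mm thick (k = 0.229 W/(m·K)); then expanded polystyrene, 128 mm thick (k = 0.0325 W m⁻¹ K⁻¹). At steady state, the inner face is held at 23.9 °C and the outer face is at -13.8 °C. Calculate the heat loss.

Treat each layer as a resistance in series:
  R_plaster = L/(kA) = 0.172/(0.229·18.5) = 0.04060 K/W
  R_expanded polystyrene = L/(kA) = 0.128/(0.0325·18.5) = 0.2129 K/W
ΣR = 0.04060 + 0.2129 = 0.2535 K/W
Q = ΔT/ΣR = (23.9 °C − -13.8 °C)/0.2535 = 149 W

Q = 149 W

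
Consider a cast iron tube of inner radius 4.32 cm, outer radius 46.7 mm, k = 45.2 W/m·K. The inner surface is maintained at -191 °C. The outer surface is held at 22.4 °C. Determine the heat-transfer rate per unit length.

Q' = 7.78×10^5 W/m

Q' = 2πk·ΔT/ln(r₂/r₁) = 2π × 45.2 × 213.4 / ln(0.0467/0.0432) = 7.78×10^5 W/m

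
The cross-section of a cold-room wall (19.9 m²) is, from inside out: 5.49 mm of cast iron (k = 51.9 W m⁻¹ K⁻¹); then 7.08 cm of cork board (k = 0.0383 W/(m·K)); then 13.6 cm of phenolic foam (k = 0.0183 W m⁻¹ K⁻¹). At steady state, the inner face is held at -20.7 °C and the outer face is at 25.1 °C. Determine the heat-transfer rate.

Resistance network (inner→outer):
  R_cast iron = L/(kA) = 0.00549/(51.9·19.9) = 5.316×10^-6 K/W
  R_cork board = L/(kA) = 0.0708/(0.0383·19.9) = 0.09289 K/W
  R_phenolic foam = L/(kA) = 0.136/(0.0183·19.9) = 0.3735 K/W
ΣR = 5.316×10^-6 + 0.09289 + 0.3735 = 0.4664 K/W
Q = ΔT/ΣR = (-20.7 °C − 25.1 °C)/0.4664 = -98.2 W
(Negative Q ⇒ heat flows inward; heat gain = 98.2 W.)

Q = 98.2 W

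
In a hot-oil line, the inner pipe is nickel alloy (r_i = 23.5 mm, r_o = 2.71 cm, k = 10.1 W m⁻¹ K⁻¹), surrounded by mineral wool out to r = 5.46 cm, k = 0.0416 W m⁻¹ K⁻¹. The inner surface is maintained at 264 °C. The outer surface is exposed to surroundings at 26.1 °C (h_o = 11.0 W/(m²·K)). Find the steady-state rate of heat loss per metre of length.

Treat each layer as a resistance in series:
  R'_nickel alloy = ln(0.0271/0.0235)/(2πk) = 0.1425/(2π·10.1) = 0.002246 m·K/W
  R'_mineral wool = ln(0.0546/0.0271)/(2πk) = 0.7005/(2π·0.0416) = 2.680 m·K/W
  R'_conv,out = 1/(2πr h) = 1/(2π·0.0546·11.0) = 0.2650 m·K/W
ΣR = 0.002246 + 2.680 + 0.2650 = 2.947 m·K/W
Q' = ΔT/ΣR = (264 °C − 26.1 °C)/2.947 = 80.7 W/m

Q' = 80.7 W/m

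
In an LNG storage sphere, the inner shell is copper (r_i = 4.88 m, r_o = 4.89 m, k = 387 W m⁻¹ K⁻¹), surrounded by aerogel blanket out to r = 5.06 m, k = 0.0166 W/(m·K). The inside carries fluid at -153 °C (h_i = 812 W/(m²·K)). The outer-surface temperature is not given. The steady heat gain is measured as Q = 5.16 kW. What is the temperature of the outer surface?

T_out = 17.0 °C

Sum the resistances:
  R_conv,in = 1/(4πr²h) = 1/(4π·4.88²·812) = 4.115×10^-6 K/W
  R_copper = (1/4.88 − 1/4.89)/(4πk) = 4.191×10^-4/(4π·387) = 8.617×10^-8 K/W
  R_aerogel blanket = (1/4.89 − 1/5.06)/(4πk) = 0.006871/(4π·0.0166) = 0.03294 K/W
ΣR = 0.03294 K/W
ΔT = Q·ΣR = 5160 × 0.03294 = 170.0 K
Heat flows inward, so T_out = T_in + ΔT = -153 + 170.0 = 17.0 °C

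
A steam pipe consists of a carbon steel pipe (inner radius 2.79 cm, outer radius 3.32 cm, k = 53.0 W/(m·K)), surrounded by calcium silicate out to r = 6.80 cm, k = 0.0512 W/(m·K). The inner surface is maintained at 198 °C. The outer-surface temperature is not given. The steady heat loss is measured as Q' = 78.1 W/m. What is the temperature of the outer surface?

T_out = 23.9 °C

Sum the resistances:
  R'_carbon steel = ln(0.0332/0.0279)/(2πk) = 0.1739/(2π·53.0) = 5.223×10^-4 m·K/W
  R'_calcium silicate = ln(0.0680/0.0332)/(2πk) = 0.7170/(2π·0.0512) = 2.229 m·K/W
ΣR = 2.229 m·K/W
ΔT = Q'·ΣR = 78.1 × 2.229 = 174.1 K
Heat flows outward, so T_out = T_in − ΔT = 198 − 174.1 = 23.9 °C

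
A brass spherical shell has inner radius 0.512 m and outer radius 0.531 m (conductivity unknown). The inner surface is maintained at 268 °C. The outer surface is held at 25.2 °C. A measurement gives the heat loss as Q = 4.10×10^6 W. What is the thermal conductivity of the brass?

ΣR = ΔT/Q = |268 − 25.2|/4.10×10^6 = 5.922×10^-5 K/W
(1/r₁−1/r₂)/(4πk) = 5.922×10^-5 ⇒ k = 0.06989/(4π·5.922×10^-5) = 93.9 W/m·K

k = 93.9 W/m·K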